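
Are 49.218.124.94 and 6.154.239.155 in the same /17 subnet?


Mask: 255.255.128.0
49.218.124.94 AND mask = 49.218.0.0
6.154.239.155 AND mask = 6.154.128.0
No, different subnets (49.218.0.0 vs 6.154.128.0)


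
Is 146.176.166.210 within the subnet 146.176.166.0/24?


Subnet network: 146.176.166.0
Test IP AND mask: 146.176.166.0
Yes, 146.176.166.210 is in 146.176.166.0/24


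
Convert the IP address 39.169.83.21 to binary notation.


39 = 00100111
169 = 10101001
83 = 01010011
21 = 00010101
Binary: 00100111.10101001.01010011.00010101


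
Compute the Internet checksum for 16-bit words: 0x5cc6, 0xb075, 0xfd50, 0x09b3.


Sum all words (with carry folding):
+ 0x5cc6 = 0x5cc6
+ 0xb075 = 0x0d3c
+ 0xfd50 = 0x0a8d
+ 0x09b3 = 0x1440
One's complement: ~0x1440
Checksum = 0xebbf


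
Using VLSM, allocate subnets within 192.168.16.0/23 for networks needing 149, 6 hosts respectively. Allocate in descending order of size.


149 hosts -> /24 (254 usable): 192.168.16.0/24
6 hosts -> /29 (6 usable): 192.168.17.0/29
Allocation: 192.168.16.0/24 (149 hosts, 254 usable); 192.168.17.0/29 (6 hosts, 6 usable)


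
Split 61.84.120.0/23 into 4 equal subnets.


New prefix = 23 + 2 = 25
Each subnet has 128 addresses
  61.84.120.0/25
  61.84.120.128/25
  61.84.121.0/25
  61.84.121.128/25
Subnets: 61.84.120.0/25, 61.84.120.128/25, 61.84.121.0/25, 61.84.121.128/25


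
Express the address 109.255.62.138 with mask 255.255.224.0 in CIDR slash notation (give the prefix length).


Binary: 11111111.11111111.11100000.00000000
Count leading 1s
Prefix: /19


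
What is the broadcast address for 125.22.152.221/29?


Network: 125.22.152.216/29
Host bits = 3
Set all host bits to 1:
Broadcast: 125.22.152.223


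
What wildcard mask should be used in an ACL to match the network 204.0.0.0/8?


Subnet mask: 255.0.0.0
Wildcard = 255.255.255.255 - subnet mask
255 - 255 = 0
255 - 0 = 255
255 - 0 = 255
255 - 0 = 255
Wildcard: 0.255.255.255


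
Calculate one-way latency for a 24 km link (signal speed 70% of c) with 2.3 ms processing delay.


Speed = 0.7 * 3e5 km/s = 210000 km/s
Propagation delay = 24 / 210000 = 0.0001 s = 0.1143 ms
Processing delay = 2.3 ms
Total one-way latency = 2.4143 ms


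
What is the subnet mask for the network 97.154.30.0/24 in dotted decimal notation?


/24 means 24 network bits, 8 host bits
Binary: 11111111111111111111111100000000
Mask: 255.255.255.0


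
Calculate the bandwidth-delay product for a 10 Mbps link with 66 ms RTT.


BDP = bandwidth * RTT
= 10 Mbps * 66 ms
= 10 * 1e6 * 66 / 1000 bits
= 660000 bits
= 82500 bytes
= 80.5664 KB
BDP = 660000 bits (82500 bytes)


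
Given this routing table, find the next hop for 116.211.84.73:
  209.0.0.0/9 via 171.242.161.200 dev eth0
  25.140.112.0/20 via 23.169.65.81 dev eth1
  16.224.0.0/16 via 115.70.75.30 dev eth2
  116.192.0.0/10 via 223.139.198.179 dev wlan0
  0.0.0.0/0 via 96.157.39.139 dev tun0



Longest prefix match for 116.211.84.73:
  /9 209.0.0.0: no
  /20 25.140.112.0: no
  /16 16.224.0.0: no
  /10 116.192.0.0: MATCH
  /0 0.0.0.0: MATCH
Selected: next-hop 223.139.198.179 via wlan0 (matched /10)


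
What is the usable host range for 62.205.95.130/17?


Network: 62.205.0.0
Broadcast: 62.205.127.255
First usable = network + 1
Last usable = broadcast - 1
Range: 62.205.0.1 to 62.205.127.254


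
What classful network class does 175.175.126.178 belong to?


First octet: 175
Binary: 10101111
10xxxxxx -> Class B (128-191)
Class B, default mask 255.255.0.0 (/16)


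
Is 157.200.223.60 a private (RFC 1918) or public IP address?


RFC 1918 private ranges:
  10.0.0.0/8 (10.0.0.0 - 10.255.255.255)
  172.16.0.0/12 (172.16.0.0 - 172.31.255.255)
  192.168.0.0/16 (192.168.0.0 - 192.168.255.255)
Public (not in any RFC 1918 range)


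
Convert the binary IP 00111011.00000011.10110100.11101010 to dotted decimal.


00111011 = 59
00000011 = 3
10110100 = 180
11101010 = 234
IP: 59.3.180.234


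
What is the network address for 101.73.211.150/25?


IP:   01100101.01001001.11010011.10010110
Mask: 11111111.11111111.11111111.10000000
AND operation:
Net:  01100101.01001001.11010011.10000000
Network: 101.73.211.128/25


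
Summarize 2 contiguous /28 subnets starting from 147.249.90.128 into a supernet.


Original prefix: /28
Number of subnets: 2 = 2^1
New prefix = 28 - 1 = 27
Supernet: 147.249.90.128/27


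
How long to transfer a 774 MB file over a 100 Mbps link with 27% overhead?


Effective throughput = 100 * (1 - 27/100) = 73 Mbps
File size in Mb = 774 * 8 = 6192 Mb
Time = 6192 / 73
Time = 84.8219 seconds


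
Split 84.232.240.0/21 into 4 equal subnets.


New prefix = 21 + 2 = 23
Each subnet has 512 addresses
  84.232.240.0/23
  84.232.242.0/23
  84.232.244.0/23
  84.232.246.0/23
Subnets: 84.232.240.0/23, 84.232.242.0/23, 84.232.244.0/23, 84.232.246.0/23


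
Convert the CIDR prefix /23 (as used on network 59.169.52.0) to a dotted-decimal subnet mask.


/23 means 23 network bits, 9 host bits
Binary: 11111111111111111111111000000000
Mask: 255.255.254.0


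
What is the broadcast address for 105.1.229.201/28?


Network: 105.1.229.192/28
Host bits = 4
Set all host bits to 1:
Broadcast: 105.1.229.207


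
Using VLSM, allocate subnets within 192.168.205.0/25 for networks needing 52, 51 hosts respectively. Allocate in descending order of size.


52 hosts -> /26 (62 usable): 192.168.205.0/26
51 hosts -> /26 (62 usable): 192.168.205.64/26
Allocation: 192.168.205.0/26 (52 hosts, 62 usable); 192.168.205.64/26 (51 hosts, 62 usable)


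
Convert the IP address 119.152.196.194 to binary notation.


119 = 01110111
152 = 10011000
196 = 11000100
194 = 11000010
Binary: 01110111.10011000.11000100.11000010


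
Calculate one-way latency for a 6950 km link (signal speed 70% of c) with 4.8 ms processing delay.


Speed = 0.7 * 3e5 km/s = 210000 km/s
Propagation delay = 6950 / 210000 = 0.0331 s = 33.0952 ms
Processing delay = 4.8 ms
Total one-way latency = 37.8952 ms


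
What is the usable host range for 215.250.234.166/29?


Network: 215.250.234.160
Broadcast: 215.250.234.167
First usable = network + 1
Last usable = broadcast - 1
Range: 215.250.234.161 to 215.250.234.166


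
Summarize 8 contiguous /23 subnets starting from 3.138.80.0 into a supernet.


Original prefix: /23
Number of subnets: 8 = 2^3
New prefix = 23 - 3 = 20
Supernet: 3.138.80.0/20


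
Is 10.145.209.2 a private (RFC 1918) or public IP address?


RFC 1918 private ranges:
  10.0.0.0/8 (10.0.0.0 - 10.255.255.255)
  172.16.0.0/12 (172.16.0.0 - 172.31.255.255)
  192.168.0.0/16 (192.168.0.0 - 192.168.255.255)
Private (in 10.0.0.0/8)


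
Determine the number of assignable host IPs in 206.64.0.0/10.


Host bits = 32 - 10 = 22
Total addresses = 2^22 = 4194304
Usable = total - 2 (network and broadcast)
Usable hosts: 4194302


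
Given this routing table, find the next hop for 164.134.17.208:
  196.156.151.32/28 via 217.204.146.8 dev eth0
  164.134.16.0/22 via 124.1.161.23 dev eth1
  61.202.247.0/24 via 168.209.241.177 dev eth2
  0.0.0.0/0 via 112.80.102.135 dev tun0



Longest prefix match for 164.134.17.208:
  /28 196.156.151.32: no
  /22 164.134.16.0: MATCH
  /24 61.202.247.0: no
  /0 0.0.0.0: MATCH
Selected: next-hop 124.1.161.23 via eth1 (matched /22)


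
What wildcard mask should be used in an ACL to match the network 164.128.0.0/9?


Subnet mask: 255.128.0.0
Wildcard = 255.255.255.255 - subnet mask
255 - 255 = 0
255 - 128 = 127
255 - 0 = 255
255 - 0 = 255
Wildcard: 0.127.255.255


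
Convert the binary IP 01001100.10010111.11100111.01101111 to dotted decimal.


01001100 = 76
10010111 = 151
11100111 = 231
01101111 = 111
IP: 76.151.231.111


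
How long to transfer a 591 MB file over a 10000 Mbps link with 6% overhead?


Effective throughput = 10000 * (1 - 6/100) = 9400 Mbps
File size in Mb = 591 * 8 = 4728 Mb
Time = 4728 / 9400
Time = 0.503 seconds


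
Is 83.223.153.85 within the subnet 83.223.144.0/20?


Subnet network: 83.223.144.0
Test IP AND mask: 83.223.144.0
Yes, 83.223.153.85 is in 83.223.144.0/20


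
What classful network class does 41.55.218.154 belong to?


First octet: 41
Binary: 00101001
0xxxxxxx -> Class A (1-126)
Class A, default mask 255.0.0.0 (/8)


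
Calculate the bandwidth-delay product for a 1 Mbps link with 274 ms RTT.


BDP = bandwidth * RTT
= 1 Mbps * 274 ms
= 1 * 1e6 * 274 / 1000 bits
= 274000 bits
= 34250 bytes
= 33.4473 KB
BDP = 274000 bits (34250 bytes)


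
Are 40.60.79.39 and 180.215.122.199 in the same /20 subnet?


Mask: 255.255.240.0
40.60.79.39 AND mask = 40.60.64.0
180.215.122.199 AND mask = 180.215.112.0
No, different subnets (40.60.64.0 vs 180.215.112.0)


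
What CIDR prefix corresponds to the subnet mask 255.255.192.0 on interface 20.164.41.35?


Binary: 11111111.11111111.11000000.00000000
Count leading 1s
Prefix: /18


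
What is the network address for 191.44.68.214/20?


IP:   10111111.00101100.01000100.11010110
Mask: 11111111.11111111.11110000.00000000
AND operation:
Net:  10111111.00101100.01000000.00000000
Network: 191.44.64.0/20


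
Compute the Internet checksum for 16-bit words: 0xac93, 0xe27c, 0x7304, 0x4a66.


Sum all words (with carry folding):
+ 0xac93 = 0xac93
+ 0xe27c = 0x8f10
+ 0x7304 = 0x0215
+ 0x4a66 = 0x4c7b
One's complement: ~0x4c7b
Checksum = 0xb384


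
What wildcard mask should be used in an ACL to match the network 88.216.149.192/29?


Subnet mask: 255.255.255.248
Wildcard = 255.255.255.255 - subnet mask
255 - 255 = 0
255 - 255 = 0
255 - 255 = 0
255 - 248 = 7
Wildcard: 0.0.0.7


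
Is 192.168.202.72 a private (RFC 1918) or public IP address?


RFC 1918 private ranges:
  10.0.0.0/8 (10.0.0.0 - 10.255.255.255)
  172.16.0.0/12 (172.16.0.0 - 172.31.255.255)
  192.168.0.0/16 (192.168.0.0 - 192.168.255.255)
Private (in 192.168.0.0/16)


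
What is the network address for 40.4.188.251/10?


IP:   00101000.00000100.10111100.11111011
Mask: 11111111.11000000.00000000.00000000
AND operation:
Net:  00101000.00000000.00000000.00000000
Network: 40.0.0.0/10


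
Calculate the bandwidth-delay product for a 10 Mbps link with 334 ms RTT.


BDP = bandwidth * RTT
= 10 Mbps * 334 ms
= 10 * 1e6 * 334 / 1000 bits
= 3340000 bits
= 417500 bytes
= 407.7148 KB
BDP = 3340000 bits (417500 bytes)


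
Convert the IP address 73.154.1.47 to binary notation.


73 = 01001001
154 = 10011010
1 = 00000001
47 = 00101111
Binary: 01001001.10011010.00000001.00101111


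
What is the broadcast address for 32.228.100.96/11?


Network: 32.224.0.0/11
Host bits = 21
Set all host bits to 1:
Broadcast: 32.255.255.255


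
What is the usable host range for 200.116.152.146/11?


Network: 200.96.0.0
Broadcast: 200.127.255.255
First usable = network + 1
Last usable = broadcast - 1
Range: 200.96.0.1 to 200.127.255.254


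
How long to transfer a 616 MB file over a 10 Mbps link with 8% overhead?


Effective throughput = 10 * (1 - 8/100) = 9.2 Mbps
File size in Mb = 616 * 8 = 4928 Mb
Time = 4928 / 9.2
Time = 535.6522 seconds


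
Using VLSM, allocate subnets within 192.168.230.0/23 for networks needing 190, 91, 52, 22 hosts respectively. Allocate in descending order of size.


190 hosts -> /24 (254 usable): 192.168.230.0/24
91 hosts -> /25 (126 usable): 192.168.231.0/25
52 hosts -> /26 (62 usable): 192.168.231.128/26
22 hosts -> /27 (30 usable): 192.168.231.192/27
Allocation: 192.168.230.0/24 (190 hosts, 254 usable); 192.168.231.0/25 (91 hosts, 126 usable); 192.168.231.128/26 (52 hosts, 62 usable); 192.168.231.192/27 (22 hosts, 30 usable)


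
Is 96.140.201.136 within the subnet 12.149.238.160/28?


Subnet network: 12.149.238.160
Test IP AND mask: 96.140.201.128
No, 96.140.201.136 is not in 12.149.238.160/28


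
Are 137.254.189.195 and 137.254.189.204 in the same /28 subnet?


Mask: 255.255.255.240
137.254.189.195 AND mask = 137.254.189.192
137.254.189.204 AND mask = 137.254.189.192
Yes, same subnet (137.254.189.192)


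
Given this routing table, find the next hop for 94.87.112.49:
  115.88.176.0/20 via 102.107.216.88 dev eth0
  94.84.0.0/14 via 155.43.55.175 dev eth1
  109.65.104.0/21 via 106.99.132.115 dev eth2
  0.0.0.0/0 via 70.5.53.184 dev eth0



Longest prefix match for 94.87.112.49:
  /20 115.88.176.0: no
  /14 94.84.0.0: MATCH
  /21 109.65.104.0: no
  /0 0.0.0.0: MATCH
Selected: next-hop 155.43.55.175 via eth1 (matched /14)


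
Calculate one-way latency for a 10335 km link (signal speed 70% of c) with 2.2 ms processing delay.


Speed = 0.7 * 3e5 km/s = 210000 km/s
Propagation delay = 10335 / 210000 = 0.0492 s = 49.2143 ms
Processing delay = 2.2 ms
Total one-way latency = 51.4143 ms


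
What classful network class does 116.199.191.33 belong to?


First octet: 116
Binary: 01110100
0xxxxxxx -> Class A (1-126)
Class A, default mask 255.0.0.0 (/8)


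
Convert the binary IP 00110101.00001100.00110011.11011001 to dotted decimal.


00110101 = 53
00001100 = 12
00110011 = 51
11011001 = 217
IP: 53.12.51.217


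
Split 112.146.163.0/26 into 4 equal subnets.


New prefix = 26 + 2 = 28
Each subnet has 16 addresses
  112.146.163.0/28
  112.146.163.16/28
  112.146.163.32/28
  112.146.163.48/28
Subnets: 112.146.163.0/28, 112.146.163.16/28, 112.146.163.32/28, 112.146.163.48/28


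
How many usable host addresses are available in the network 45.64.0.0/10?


Host bits = 32 - 10 = 22
Total addresses = 2^22 = 4194304
Usable = total - 2 (network and broadcast)
Usable hosts: 4194302


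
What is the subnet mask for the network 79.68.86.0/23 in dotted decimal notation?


/23 means 23 network bits, 9 host bits
Binary: 11111111111111111111111000000000
Mask: 255.255.254.0


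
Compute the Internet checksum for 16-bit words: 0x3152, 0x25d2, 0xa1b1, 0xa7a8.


Sum all words (with carry folding):
+ 0x3152 = 0x3152
+ 0x25d2 = 0x5724
+ 0xa1b1 = 0xf8d5
+ 0xa7a8 = 0xa07e
One's complement: ~0xa07e
Checksum = 0x5f81


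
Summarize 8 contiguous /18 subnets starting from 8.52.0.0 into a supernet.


Original prefix: /18
Number of subnets: 8 = 2^3
New prefix = 18 - 3 = 15
Supernet: 8.52.0.0/15


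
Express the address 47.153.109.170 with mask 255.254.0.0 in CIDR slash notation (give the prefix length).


Binary: 11111111.11111110.00000000.00000000
Count leading 1s
Prefix: /15


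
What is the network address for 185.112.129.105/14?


IP:   10111001.01110000.10000001.01101001
Mask: 11111111.11111100.00000000.00000000
AND operation:
Net:  10111001.01110000.00000000.00000000
Network: 185.112.0.0/14


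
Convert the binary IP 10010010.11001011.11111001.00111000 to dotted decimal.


10010010 = 146
11001011 = 203
11111001 = 249
00111000 = 56
IP: 146.203.249.56


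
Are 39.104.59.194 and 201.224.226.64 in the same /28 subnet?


Mask: 255.255.255.240
39.104.59.194 AND mask = 39.104.59.192
201.224.226.64 AND mask = 201.224.226.64
No, different subnets (39.104.59.192 vs 201.224.226.64)


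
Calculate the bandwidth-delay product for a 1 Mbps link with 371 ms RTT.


BDP = bandwidth * RTT
= 1 Mbps * 371 ms
= 1 * 1e6 * 371 / 1000 bits
= 371000 bits
= 46375 bytes
= 45.2881 KB
BDP = 371000 bits (46375 bytes)


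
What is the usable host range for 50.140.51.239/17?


Network: 50.140.0.0
Broadcast: 50.140.127.255
First usable = network + 1
Last usable = broadcast - 1
Range: 50.140.0.1 to 50.140.127.254


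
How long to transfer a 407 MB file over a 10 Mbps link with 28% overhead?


Effective throughput = 10 * (1 - 28/100) = 7.2 Mbps
File size in Mb = 407 * 8 = 3256 Mb
Time = 3256 / 7.2
Time = 452.2222 seconds


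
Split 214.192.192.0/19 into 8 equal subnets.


New prefix = 19 + 3 = 22
Each subnet has 1024 addresses
  214.192.192.0/22
  214.192.196.0/22
  214.192.200.0/22
  214.192.204.0/22
  214.192.208.0/22
  214.192.212.0/22
  214.192.216.0/22
  214.192.220.0/22
Subnets: 214.192.192.0/22, 214.192.196.0/22, 214.192.200.0/22, 214.192.204.0/22, 214.192.208.0/22, 214.192.212.0/22, 214.192.216.0/22, 214.192.220.0/22


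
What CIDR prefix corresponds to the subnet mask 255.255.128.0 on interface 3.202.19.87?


Binary: 11111111.11111111.10000000.00000000
Count leading 1s
Prefix: /17


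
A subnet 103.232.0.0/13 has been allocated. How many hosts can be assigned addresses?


Host bits = 32 - 13 = 19
Total addresses = 2^19 = 524288
Usable = total - 2 (network and broadcast)
Usable hosts: 524286


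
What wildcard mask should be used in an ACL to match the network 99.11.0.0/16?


Subnet mask: 255.255.0.0
Wildcard = 255.255.255.255 - subnet mask
255 - 255 = 0
255 - 255 = 0
255 - 0 = 255
255 - 0 = 255
Wildcard: 0.0.255.255


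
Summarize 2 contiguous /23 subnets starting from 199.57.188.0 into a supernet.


Original prefix: /23
Number of subnets: 2 = 2^1
New prefix = 23 - 1 = 22
Supernet: 199.57.188.0/22


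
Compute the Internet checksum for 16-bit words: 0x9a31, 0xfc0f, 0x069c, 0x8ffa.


Sum all words (with carry folding):
+ 0x9a31 = 0x9a31
+ 0xfc0f = 0x9641
+ 0x069c = 0x9cdd
+ 0x8ffa = 0x2cd8
One's complement: ~0x2cd8
Checksum = 0xd327


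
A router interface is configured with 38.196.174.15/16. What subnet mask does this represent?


/16 means 16 network bits, 16 host bits
Binary: 11111111111111110000000000000000
Mask: 255.255.0.0


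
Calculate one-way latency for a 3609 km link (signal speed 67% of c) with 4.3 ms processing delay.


Speed = 0.67 * 3e5 km/s = 201000 km/s
Propagation delay = 3609 / 201000 = 0.018 s = 17.9552 ms
Processing delay = 4.3 ms
Total one-way latency = 22.2552 ms


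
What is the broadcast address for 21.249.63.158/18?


Network: 21.249.0.0/18
Host bits = 14
Set all host bits to 1:
Broadcast: 21.249.63.255


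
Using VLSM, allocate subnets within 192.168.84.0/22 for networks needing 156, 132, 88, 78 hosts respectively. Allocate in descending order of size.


156 hosts -> /24 (254 usable): 192.168.84.0/24
132 hosts -> /24 (254 usable): 192.168.85.0/24
88 hosts -> /25 (126 usable): 192.168.86.0/25
78 hosts -> /25 (126 usable): 192.168.86.128/25
Allocation: 192.168.84.0/24 (156 hosts, 254 usable); 192.168.85.0/24 (132 hosts, 254 usable); 192.168.86.0/25 (88 hosts, 126 usable); 192.168.86.128/25 (78 hosts, 126 usable)


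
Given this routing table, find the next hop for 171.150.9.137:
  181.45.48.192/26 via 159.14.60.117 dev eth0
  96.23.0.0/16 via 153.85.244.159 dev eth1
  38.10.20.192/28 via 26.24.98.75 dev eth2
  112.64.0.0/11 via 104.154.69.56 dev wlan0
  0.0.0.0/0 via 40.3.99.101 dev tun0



Longest prefix match for 171.150.9.137:
  /26 181.45.48.192: no
  /16 96.23.0.0: no
  /28 38.10.20.192: no
  /11 112.64.0.0: no
  /0 0.0.0.0: MATCH
Selected: next-hop 40.3.99.101 via tun0 (matched /0)


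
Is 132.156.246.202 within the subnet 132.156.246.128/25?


Subnet network: 132.156.246.128
Test IP AND mask: 132.156.246.128
Yes, 132.156.246.202 is in 132.156.246.128/25


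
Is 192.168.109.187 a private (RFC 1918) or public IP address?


RFC 1918 private ranges:
  10.0.0.0/8 (10.0.0.0 - 10.255.255.255)
  172.16.0.0/12 (172.16.0.0 - 172.31.255.255)
  192.168.0.0/16 (192.168.0.0 - 192.168.255.255)
Private (in 192.168.0.0/16)


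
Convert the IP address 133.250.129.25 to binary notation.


133 = 10000101
250 = 11111010
129 = 10000001
25 = 00011001
Binary: 10000101.11111010.10000001.00011001


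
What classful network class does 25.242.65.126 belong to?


First octet: 25
Binary: 00011001
0xxxxxxx -> Class A (1-126)
Class A, default mask 255.0.0.0 (/8)


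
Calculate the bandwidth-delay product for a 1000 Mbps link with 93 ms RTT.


BDP = bandwidth * RTT
= 1000 Mbps * 93 ms
= 1000 * 1e6 * 93 / 1000 bits
= 93000000 bits
= 11625000 bytes
= 11352.5391 KB
BDP = 93000000 bits (11625000 bytes)


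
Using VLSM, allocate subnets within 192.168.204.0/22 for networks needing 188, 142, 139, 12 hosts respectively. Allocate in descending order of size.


188 hosts -> /24 (254 usable): 192.168.204.0/24
142 hosts -> /24 (254 usable): 192.168.205.0/24
139 hosts -> /24 (254 usable): 192.168.206.0/24
12 hosts -> /28 (14 usable): 192.168.207.0/28
Allocation: 192.168.204.0/24 (188 hosts, 254 usable); 192.168.205.0/24 (142 hosts, 254 usable); 192.168.206.0/24 (139 hosts, 254 usable); 192.168.207.0/28 (12 hosts, 14 usable)


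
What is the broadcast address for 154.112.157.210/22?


Network: 154.112.156.0/22
Host bits = 10
Set all host bits to 1:
Broadcast: 154.112.159.255


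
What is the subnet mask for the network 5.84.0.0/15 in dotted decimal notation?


/15 means 15 network bits, 17 host bits
Binary: 11111111111111100000000000000000
Mask: 255.254.0.0


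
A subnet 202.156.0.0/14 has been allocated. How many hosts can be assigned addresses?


Host bits = 32 - 14 = 18
Total addresses = 2^18 = 262144
Usable = total - 2 (network and broadcast)
Usable hosts: 262142


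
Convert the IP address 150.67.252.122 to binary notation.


150 = 10010110
67 = 01000011
252 = 11111100
122 = 01111010
Binary: 10010110.01000011.11111100.01111010


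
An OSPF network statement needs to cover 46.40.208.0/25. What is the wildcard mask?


Subnet mask: 255.255.255.128
Wildcard = 255.255.255.255 - subnet mask
255 - 255 = 0
255 - 255 = 0
255 - 255 = 0
255 - 128 = 127
Wildcard: 0.0.0.127


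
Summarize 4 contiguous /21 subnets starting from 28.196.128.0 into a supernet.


Original prefix: /21
Number of subnets: 4 = 2^2
New prefix = 21 - 2 = 19
Supernet: 28.196.128.0/19


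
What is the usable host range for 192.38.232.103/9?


Network: 192.0.0.0
Broadcast: 192.127.255.255
First usable = network + 1
Last usable = broadcast - 1
Range: 192.0.0.1 to 192.127.255.254


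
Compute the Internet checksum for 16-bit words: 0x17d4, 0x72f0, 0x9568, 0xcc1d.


Sum all words (with carry folding):
+ 0x17d4 = 0x17d4
+ 0x72f0 = 0x8ac4
+ 0x9568 = 0x202d
+ 0xcc1d = 0xec4a
One's complement: ~0xec4a
Checksum = 0x13b5


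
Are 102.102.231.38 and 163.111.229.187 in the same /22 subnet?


Mask: 255.255.252.0
102.102.231.38 AND mask = 102.102.228.0
163.111.229.187 AND mask = 163.111.228.0
No, different subnets (102.102.228.0 vs 163.111.228.0)


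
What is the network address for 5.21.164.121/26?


IP:   00000101.00010101.10100100.01111001
Mask: 11111111.11111111.11111111.11000000
AND operation:
Net:  00000101.00010101.10100100.01000000
Network: 5.21.164.64/26


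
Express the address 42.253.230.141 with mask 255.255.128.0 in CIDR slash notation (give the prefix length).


Binary: 11111111.11111111.10000000.00000000
Count leading 1s
Prefix: /17


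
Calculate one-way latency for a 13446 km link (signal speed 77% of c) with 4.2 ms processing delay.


Speed = 0.77 * 3e5 km/s = 231000 km/s
Propagation delay = 13446 / 231000 = 0.0582 s = 58.2078 ms
Processing delay = 4.2 ms
Total one-way latency = 62.4078 ms


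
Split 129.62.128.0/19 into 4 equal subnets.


New prefix = 19 + 2 = 21
Each subnet has 2048 addresses
  129.62.128.0/21
  129.62.136.0/21
  129.62.144.0/21
  129.62.152.0/21
Subnets: 129.62.128.0/21, 129.62.136.0/21, 129.62.144.0/21, 129.62.152.0/21


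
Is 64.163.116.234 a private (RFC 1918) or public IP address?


RFC 1918 private ranges:
  10.0.0.0/8 (10.0.0.0 - 10.255.255.255)
  172.16.0.0/12 (172.16.0.0 - 172.31.255.255)
  192.168.0.0/16 (192.168.0.0 - 192.168.255.255)
Public (not in any RFC 1918 range)


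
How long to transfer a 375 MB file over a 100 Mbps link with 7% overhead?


Effective throughput = 100 * (1 - 7/100) = 93 Mbps
File size in Mb = 375 * 8 = 3000 Mb
Time = 3000 / 93
Time = 32.2581 seconds


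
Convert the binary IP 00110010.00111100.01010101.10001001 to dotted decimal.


00110010 = 50
00111100 = 60
01010101 = 85
10001001 = 137
IP: 50.60.85.137


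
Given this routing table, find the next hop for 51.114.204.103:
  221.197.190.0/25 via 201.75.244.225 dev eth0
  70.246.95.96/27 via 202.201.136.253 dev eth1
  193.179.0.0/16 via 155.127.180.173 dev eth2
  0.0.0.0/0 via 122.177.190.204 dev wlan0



Longest prefix match for 51.114.204.103:
  /25 221.197.190.0: no
  /27 70.246.95.96: no
  /16 193.179.0.0: no
  /0 0.0.0.0: MATCH
Selected: next-hop 122.177.190.204 via wlan0 (matched /0)


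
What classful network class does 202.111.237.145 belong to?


First octet: 202
Binary: 11001010
110xxxxx -> Class C (192-223)
Class C, default mask 255.255.255.0 (/24)


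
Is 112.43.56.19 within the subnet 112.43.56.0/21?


Subnet network: 112.43.56.0
Test IP AND mask: 112.43.56.0
Yes, 112.43.56.19 is in 112.43.56.0/21


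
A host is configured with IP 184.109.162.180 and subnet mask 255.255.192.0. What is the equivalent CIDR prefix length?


Binary: 11111111.11111111.11000000.00000000
Count leading 1s
Prefix: /18


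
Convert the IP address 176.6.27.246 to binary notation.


176 = 10110000
6 = 00000110
27 = 00011011
246 = 11110110
Binary: 10110000.00000110.00011011.11110110


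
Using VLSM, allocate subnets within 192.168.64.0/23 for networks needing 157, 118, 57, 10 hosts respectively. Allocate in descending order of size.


157 hosts -> /24 (254 usable): 192.168.64.0/24
118 hosts -> /25 (126 usable): 192.168.65.0/25
57 hosts -> /26 (62 usable): 192.168.65.128/26
10 hosts -> /28 (14 usable): 192.168.65.192/28
Allocation: 192.168.64.0/24 (157 hosts, 254 usable); 192.168.65.0/25 (118 hosts, 126 usable); 192.168.65.128/26 (57 hosts, 62 usable); 192.168.65.192/28 (10 hosts, 14 usable)


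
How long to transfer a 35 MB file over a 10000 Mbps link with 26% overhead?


Effective throughput = 10000 * (1 - 26/100) = 7400 Mbps
File size in Mb = 35 * 8 = 280 Mb
Time = 280 / 7400
Time = 0.0378 seconds


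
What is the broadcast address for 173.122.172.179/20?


Network: 173.122.160.0/20
Host bits = 12
Set all host bits to 1:
Broadcast: 173.122.175.255


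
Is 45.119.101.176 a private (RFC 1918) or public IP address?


RFC 1918 private ranges:
  10.0.0.0/8 (10.0.0.0 - 10.255.255.255)
  172.16.0.0/12 (172.16.0.0 - 172.31.255.255)
  192.168.0.0/16 (192.168.0.0 - 192.168.255.255)
Public (not in any RFC 1918 range)


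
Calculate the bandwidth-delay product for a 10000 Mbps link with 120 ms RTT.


BDP = bandwidth * RTT
= 10000 Mbps * 120 ms
= 10000 * 1e6 * 120 / 1000 bits
= 1200000000 bits
= 150000000 bytes
= 146484.375 KB
BDP = 1200000000 bits (150000000 bytes)


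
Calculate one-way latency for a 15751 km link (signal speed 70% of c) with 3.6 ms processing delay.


Speed = 0.7 * 3e5 km/s = 210000 km/s
Propagation delay = 15751 / 210000 = 0.075 s = 75.0048 ms
Processing delay = 3.6 ms
Total one-way latency = 78.6048 ms


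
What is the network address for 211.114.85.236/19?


IP:   11010011.01110010.01010101.11101100
Mask: 11111111.11111111.11100000.00000000
AND operation:
Net:  11010011.01110010.01000000.00000000
Network: 211.114.64.0/19


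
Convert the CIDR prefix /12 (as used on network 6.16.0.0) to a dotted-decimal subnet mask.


/12 means 12 network bits, 20 host bits
Binary: 11111111111100000000000000000000
Mask: 255.240.0.0


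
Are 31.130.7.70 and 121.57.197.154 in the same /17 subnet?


Mask: 255.255.128.0
31.130.7.70 AND mask = 31.130.0.0
121.57.197.154 AND mask = 121.57.128.0
No, different subnets (31.130.0.0 vs 121.57.128.0)


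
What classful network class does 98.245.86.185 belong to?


First octet: 98
Binary: 01100010
0xxxxxxx -> Class A (1-126)
Class A, default mask 255.0.0.0 (/8)


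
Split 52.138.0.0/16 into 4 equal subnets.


New prefix = 16 + 2 = 18
Each subnet has 16384 addresses
  52.138.0.0/18
  52.138.64.0/18
  52.138.128.0/18
  52.138.192.0/18
Subnets: 52.138.0.0/18, 52.138.64.0/18, 52.138.128.0/18, 52.138.192.0/18


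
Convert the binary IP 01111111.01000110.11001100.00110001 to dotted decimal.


01111111 = 127
01000110 = 70
11001100 = 204
00110001 = 49
IP: 127.70.204.49


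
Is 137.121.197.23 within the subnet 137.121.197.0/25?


Subnet network: 137.121.197.0
Test IP AND mask: 137.121.197.0
Yes, 137.121.197.23 is in 137.121.197.0/25


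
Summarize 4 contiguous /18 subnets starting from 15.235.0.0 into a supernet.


Original prefix: /18
Number of subnets: 4 = 2^2
New prefix = 18 - 2 = 16
Supernet: 15.235.0.0/16


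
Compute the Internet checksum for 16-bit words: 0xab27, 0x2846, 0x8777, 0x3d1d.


Sum all words (with carry folding):
+ 0xab27 = 0xab27
+ 0x2846 = 0xd36d
+ 0x8777 = 0x5ae5
+ 0x3d1d = 0x9802
One's complement: ~0x9802
Checksum = 0x67fd


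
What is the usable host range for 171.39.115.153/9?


Network: 171.0.0.0
Broadcast: 171.127.255.255
First usable = network + 1
Last usable = broadcast - 1
Range: 171.0.0.1 to 171.127.255.254


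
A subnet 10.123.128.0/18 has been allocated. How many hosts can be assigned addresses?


Host bits = 32 - 18 = 14
Total addresses = 2^14 = 16384
Usable = total - 2 (network and broadcast)
Usable hosts: 16382


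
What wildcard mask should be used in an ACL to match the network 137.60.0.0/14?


Subnet mask: 255.252.0.0
Wildcard = 255.255.255.255 - subnet mask
255 - 255 = 0
255 - 252 = 3
255 - 0 = 255
255 - 0 = 255
Wildcard: 0.3.255.255


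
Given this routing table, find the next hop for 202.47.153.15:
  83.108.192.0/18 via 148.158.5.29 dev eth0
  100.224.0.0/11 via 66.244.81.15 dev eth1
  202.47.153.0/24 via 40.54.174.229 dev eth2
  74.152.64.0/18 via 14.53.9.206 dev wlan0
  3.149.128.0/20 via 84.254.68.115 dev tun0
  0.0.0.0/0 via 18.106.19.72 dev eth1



Longest prefix match for 202.47.153.15:
  /18 83.108.192.0: no
  /11 100.224.0.0: no
  /24 202.47.153.0: MATCH
  /18 74.152.64.0: no
  /20 3.149.128.0: no
  /0 0.0.0.0: MATCH
Selected: next-hop 40.54.174.229 via eth2 (matched /24)


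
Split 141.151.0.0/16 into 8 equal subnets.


New prefix = 16 + 3 = 19
Each subnet has 8192 addresses
  141.151.0.0/19
  141.151.32.0/19
  141.151.64.0/19
  141.151.96.0/19
  141.151.128.0/19
  141.151.160.0/19
  141.151.192.0/19
  141.151.224.0/19
Subnets: 141.151.0.0/19, 141.151.32.0/19, 141.151.64.0/19, 141.151.96.0/19, 141.151.128.0/19, 141.151.160.0/19, 141.151.192.0/19, 141.151.224.0/19


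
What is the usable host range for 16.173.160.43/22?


Network: 16.173.160.0
Broadcast: 16.173.163.255
First usable = network + 1
Last usable = broadcast - 1
Range: 16.173.160.1 to 16.173.163.254


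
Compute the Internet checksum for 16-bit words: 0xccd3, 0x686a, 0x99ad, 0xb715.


Sum all words (with carry folding):
+ 0xccd3 = 0xccd3
+ 0x686a = 0x353e
+ 0x99ad = 0xceeb
+ 0xb715 = 0x8601
One's complement: ~0x8601
Checksum = 0x79fe


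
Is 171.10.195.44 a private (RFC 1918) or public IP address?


RFC 1918 private ranges:
  10.0.0.0/8 (10.0.0.0 - 10.255.255.255)
  172.16.0.0/12 (172.16.0.0 - 172.31.255.255)
  192.168.0.0/16 (192.168.0.0 - 192.168.255.255)
Public (not in any RFC 1918 range)


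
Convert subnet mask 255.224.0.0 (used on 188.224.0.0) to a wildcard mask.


Subnet mask: 255.224.0.0
Wildcard = 255.255.255.255 - subnet mask
255 - 255 = 0
255 - 224 = 31
255 - 0 = 255
255 - 0 = 255
Wildcard: 0.31.255.255


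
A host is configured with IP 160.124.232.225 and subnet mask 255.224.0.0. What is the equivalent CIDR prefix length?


Binary: 11111111.11100000.00000000.00000000
Count leading 1s
Prefix: /11


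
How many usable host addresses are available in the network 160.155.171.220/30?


Host bits = 32 - 30 = 2
Total addresses = 2^2 = 4
Usable = total - 2 (network and broadcast)
Usable hosts: 2


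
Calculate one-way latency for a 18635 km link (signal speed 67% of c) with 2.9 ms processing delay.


Speed = 0.67 * 3e5 km/s = 201000 km/s
Propagation delay = 18635 / 201000 = 0.0927 s = 92.7114 ms
Processing delay = 2.9 ms
Total one-way latency = 95.6114 ms


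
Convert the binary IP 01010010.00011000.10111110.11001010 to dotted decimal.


01010010 = 82
00011000 = 24
10111110 = 190
11001010 = 202
IP: 82.24.190.202


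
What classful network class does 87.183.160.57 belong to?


First octet: 87
Binary: 01010111
0xxxxxxx -> Class A (1-126)
Class A, default mask 255.0.0.0 (/8)


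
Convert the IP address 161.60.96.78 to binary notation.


161 = 10100001
60 = 00111100
96 = 01100000
78 = 01001110
Binary: 10100001.00111100.01100000.01001110


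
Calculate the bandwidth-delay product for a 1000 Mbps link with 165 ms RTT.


BDP = bandwidth * RTT
= 1000 Mbps * 165 ms
= 1000 * 1e6 * 165 / 1000 bits
= 165000000 bits
= 20625000 bytes
= 20141.6016 KB
BDP = 165000000 bits (20625000 bytes)


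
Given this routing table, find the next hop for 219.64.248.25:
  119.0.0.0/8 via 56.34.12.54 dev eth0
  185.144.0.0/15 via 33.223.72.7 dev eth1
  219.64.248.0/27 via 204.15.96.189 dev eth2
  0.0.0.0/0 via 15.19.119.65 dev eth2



Longest prefix match for 219.64.248.25:
  /8 119.0.0.0: no
  /15 185.144.0.0: no
  /27 219.64.248.0: MATCH
  /0 0.0.0.0: MATCH
Selected: next-hop 204.15.96.189 via eth2 (matched /27)


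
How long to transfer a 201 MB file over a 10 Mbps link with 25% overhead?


Effective throughput = 10 * (1 - 25/100) = 7.5 Mbps
File size in Mb = 201 * 8 = 1608 Mb
Time = 1608 / 7.5
Time = 214.4 seconds


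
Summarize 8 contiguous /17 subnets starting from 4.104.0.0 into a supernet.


Original prefix: /17
Number of subnets: 8 = 2^3
New prefix = 17 - 3 = 14
Supernet: 4.104.0.0/14


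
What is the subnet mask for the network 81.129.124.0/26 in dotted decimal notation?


/26 means 26 network bits, 6 host bits
Binary: 11111111111111111111111111000000
Mask: 255.255.255.192


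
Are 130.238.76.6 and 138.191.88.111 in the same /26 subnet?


Mask: 255.255.255.192
130.238.76.6 AND mask = 130.238.76.0
138.191.88.111 AND mask = 138.191.88.64
No, different subnets (130.238.76.0 vs 138.191.88.64)


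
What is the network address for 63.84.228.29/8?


IP:   00111111.01010100.11100100.00011101
Mask: 11111111.00000000.00000000.00000000
AND operation:
Net:  00111111.00000000.00000000.00000000
Network: 63.0.0.0/8


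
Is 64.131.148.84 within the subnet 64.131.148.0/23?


Subnet network: 64.131.148.0
Test IP AND mask: 64.131.148.0
Yes, 64.131.148.84 is in 64.131.148.0/23


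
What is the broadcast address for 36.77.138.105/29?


Network: 36.77.138.104/29
Host bits = 3
Set all host bits to 1:
Broadcast: 36.77.138.111


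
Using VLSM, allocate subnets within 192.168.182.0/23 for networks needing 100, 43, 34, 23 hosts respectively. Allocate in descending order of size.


100 hosts -> /25 (126 usable): 192.168.182.0/25
43 hosts -> /26 (62 usable): 192.168.182.128/26
34 hosts -> /26 (62 usable): 192.168.182.192/26
23 hosts -> /27 (30 usable): 192.168.183.0/27
Allocation: 192.168.182.0/25 (100 hosts, 126 usable); 192.168.182.128/26 (43 hosts, 62 usable); 192.168.182.192/26 (34 hosts, 62 usable); 192.168.183.0/27 (23 hosts, 30 usable)


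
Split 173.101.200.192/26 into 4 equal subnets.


New prefix = 26 + 2 = 28
Each subnet has 16 addresses
  173.101.200.192/28
  173.101.200.208/28
  173.101.200.224/28
  173.101.200.240/28
Subnets: 173.101.200.192/28, 173.101.200.208/28, 173.101.200.224/28, 173.101.200.240/28


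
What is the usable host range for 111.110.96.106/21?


Network: 111.110.96.0
Broadcast: 111.110.103.255
First usable = network + 1
Last usable = broadcast - 1
Range: 111.110.96.1 to 111.110.103.254


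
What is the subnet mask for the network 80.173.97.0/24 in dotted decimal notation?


/24 means 24 network bits, 8 host bits
Binary: 11111111111111111111111100000000
Mask: 255.255.255.0


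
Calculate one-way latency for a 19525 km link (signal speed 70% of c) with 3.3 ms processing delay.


Speed = 0.7 * 3e5 km/s = 210000 km/s
Propagation delay = 19525 / 210000 = 0.093 s = 92.9762 ms
Processing delay = 3.3 ms
Total one-way latency = 96.2762 ms


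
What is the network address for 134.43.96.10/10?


IP:   10000110.00101011.01100000.00001010
Mask: 11111111.11000000.00000000.00000000
AND operation:
Net:  10000110.00000000.00000000.00000000
Network: 134.0.0.0/10


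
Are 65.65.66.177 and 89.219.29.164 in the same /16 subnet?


Mask: 255.255.0.0
65.65.66.177 AND mask = 65.65.0.0
89.219.29.164 AND mask = 89.219.0.0
No, different subnets (65.65.0.0 vs 89.219.0.0)


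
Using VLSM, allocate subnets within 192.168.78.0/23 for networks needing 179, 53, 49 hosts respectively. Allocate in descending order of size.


179 hosts -> /24 (254 usable): 192.168.78.0/24
53 hosts -> /26 (62 usable): 192.168.79.0/26
49 hosts -> /26 (62 usable): 192.168.79.64/26
Allocation: 192.168.78.0/24 (179 hosts, 254 usable); 192.168.79.0/26 (53 hosts, 62 usable); 192.168.79.64/26 (49 hosts, 62 usable)


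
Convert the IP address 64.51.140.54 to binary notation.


64 = 01000000
51 = 00110011
140 = 10001100
54 = 00110110
Binary: 01000000.00110011.10001100.00110110


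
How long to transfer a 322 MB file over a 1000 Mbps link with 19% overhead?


Effective throughput = 1000 * (1 - 19/100) = 810 Mbps
File size in Mb = 322 * 8 = 2576 Mb
Time = 2576 / 810
Time = 3.1802 seconds


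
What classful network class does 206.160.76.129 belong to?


First octet: 206
Binary: 11001110
110xxxxx -> Class C (192-223)
Class C, default mask 255.255.255.0 (/24)


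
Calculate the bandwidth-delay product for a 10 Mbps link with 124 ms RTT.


BDP = bandwidth * RTT
= 10 Mbps * 124 ms
= 10 * 1e6 * 124 / 1000 bits
= 1240000 bits
= 155000 bytes
= 151.3672 KB
BDP = 1240000 bits (155000 bytes)


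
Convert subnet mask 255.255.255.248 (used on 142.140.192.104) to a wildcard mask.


Subnet mask: 255.255.255.248
Wildcard = 255.255.255.255 - subnet mask
255 - 255 = 0
255 - 255 = 0
255 - 255 = 0
255 - 248 = 7
Wildcard: 0.0.0.7


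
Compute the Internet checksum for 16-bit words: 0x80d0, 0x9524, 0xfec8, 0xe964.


Sum all words (with carry folding):
+ 0x80d0 = 0x80d0
+ 0x9524 = 0x15f5
+ 0xfec8 = 0x14be
+ 0xe964 = 0xfe22
One's complement: ~0xfe22
Checksum = 0x01dd


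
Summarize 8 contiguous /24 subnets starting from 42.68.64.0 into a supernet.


Original prefix: /24
Number of subnets: 8 = 2^3
New prefix = 24 - 3 = 21
Supernet: 42.68.64.0/21


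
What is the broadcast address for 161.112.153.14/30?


Network: 161.112.153.12/30
Host bits = 2
Set all host bits to 1:
Broadcast: 161.112.153.15


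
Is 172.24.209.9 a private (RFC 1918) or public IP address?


RFC 1918 private ranges:
  10.0.0.0/8 (10.0.0.0 - 10.255.255.255)
  172.16.0.0/12 (172.16.0.0 - 172.31.255.255)
  192.168.0.0/16 (192.168.0.0 - 192.168.255.255)
Private (in 172.16.0.0/12)


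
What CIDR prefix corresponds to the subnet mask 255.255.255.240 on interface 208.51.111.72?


Binary: 11111111.11111111.11111111.11110000
Count leading 1s
Prefix: /28


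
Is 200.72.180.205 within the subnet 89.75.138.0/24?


Subnet network: 89.75.138.0
Test IP AND mask: 200.72.180.0
No, 200.72.180.205 is not in 89.75.138.0/24


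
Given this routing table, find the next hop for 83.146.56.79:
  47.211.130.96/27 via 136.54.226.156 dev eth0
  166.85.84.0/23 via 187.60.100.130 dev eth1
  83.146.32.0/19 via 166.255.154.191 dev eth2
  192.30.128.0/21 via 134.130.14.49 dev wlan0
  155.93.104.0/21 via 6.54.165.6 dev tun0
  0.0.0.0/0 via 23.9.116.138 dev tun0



Longest prefix match for 83.146.56.79:
  /27 47.211.130.96: no
  /23 166.85.84.0: no
  /19 83.146.32.0: MATCH
  /21 192.30.128.0: no
  /21 155.93.104.0: no
  /0 0.0.0.0: MATCH
Selected: next-hop 166.255.154.191 via eth2 (matched /19)


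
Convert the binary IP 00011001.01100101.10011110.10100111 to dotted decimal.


00011001 = 25
01100101 = 101
10011110 = 158
10100111 = 167
IP: 25.101.158.167


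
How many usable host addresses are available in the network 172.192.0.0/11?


Host bits = 32 - 11 = 21
Total addresses = 2^21 = 2097152
Usable = total - 2 (network and broadcast)
Usable hosts: 2097150
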